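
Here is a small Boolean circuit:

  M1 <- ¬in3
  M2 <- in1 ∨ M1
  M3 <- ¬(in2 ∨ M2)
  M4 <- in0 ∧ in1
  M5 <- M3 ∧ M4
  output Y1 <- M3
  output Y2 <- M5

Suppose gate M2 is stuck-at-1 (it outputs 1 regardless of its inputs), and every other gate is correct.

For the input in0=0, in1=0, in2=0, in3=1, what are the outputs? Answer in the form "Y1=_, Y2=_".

Y1=0, Y2=0

Propagate with M2 forced: M1=0, M2=1 [stuck-at-1], M3=0, M4=0, M5=0.
So the outputs are Y1=0, Y2=0. (Without the fault they would be Y1=1, Y2=0.)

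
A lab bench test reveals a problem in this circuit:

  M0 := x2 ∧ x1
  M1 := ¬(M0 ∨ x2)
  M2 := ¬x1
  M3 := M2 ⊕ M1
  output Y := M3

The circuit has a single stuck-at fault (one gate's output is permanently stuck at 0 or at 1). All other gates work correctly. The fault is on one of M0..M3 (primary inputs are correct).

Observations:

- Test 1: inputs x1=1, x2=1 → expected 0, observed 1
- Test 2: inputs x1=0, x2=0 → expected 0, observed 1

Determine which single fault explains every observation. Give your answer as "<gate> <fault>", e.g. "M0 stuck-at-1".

M3 stuck-at-1

Fault-free values for test 1 (x1=1, x2=1): M0=1, M1=0, M2=0, M3=0, giving Y=0. Observed 1.
Test 1: faults giving observed 1 are {M1 stuck-at-1, M2 stuck-at-1, M3 stuck-at-1}.
Test 2 (x1=0, x2=0): fault-free M0=0, M1=1, M2=1, M3=0 → 0; observed 1. Eliminates M1 stuck-at-1, M2 stuck-at-1.
Only M3 stuck-at-1 is consistent with every test.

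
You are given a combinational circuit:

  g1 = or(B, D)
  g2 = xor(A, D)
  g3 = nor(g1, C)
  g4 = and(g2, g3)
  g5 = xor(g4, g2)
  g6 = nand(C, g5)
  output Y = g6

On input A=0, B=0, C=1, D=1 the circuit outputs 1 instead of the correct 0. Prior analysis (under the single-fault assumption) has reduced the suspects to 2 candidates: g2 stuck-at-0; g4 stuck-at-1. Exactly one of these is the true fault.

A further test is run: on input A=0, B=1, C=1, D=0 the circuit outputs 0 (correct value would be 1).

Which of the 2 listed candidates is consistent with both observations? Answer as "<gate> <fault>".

g4 stuck-at-1

Evaluate each candidate on input A=0, B=1, C=1, D=0:
  g2 stuck-at-0: g1=1, g2=0 [stuck-at-0], g3=0, g4=0, g5=0, g6=1 → 1 — eliminated
  g4 stuck-at-1: g1=1, g2=0, g3=0, g4=1 [stuck-at-1], g5=1, g6=0 → 0 — matches
Only g4 stuck-at-1 reproduces the observed 0.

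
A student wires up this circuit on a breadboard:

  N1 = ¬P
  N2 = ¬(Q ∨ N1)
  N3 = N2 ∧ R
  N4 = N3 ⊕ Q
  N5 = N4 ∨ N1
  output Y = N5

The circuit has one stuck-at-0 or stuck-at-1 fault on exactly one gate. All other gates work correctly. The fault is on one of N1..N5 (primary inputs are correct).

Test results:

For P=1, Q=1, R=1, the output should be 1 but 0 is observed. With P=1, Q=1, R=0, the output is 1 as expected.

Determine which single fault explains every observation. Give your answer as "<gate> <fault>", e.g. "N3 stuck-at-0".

Fault-free values for test 1 (P=1, Q=1, R=1): N1=0, N2=0, N3=0, N4=1, N5=1, giving Y=1. Observed 0.
Test 1: faults giving observed 0 are {N2 stuck-at-1, N3 stuck-at-1, N4 stuck-at-0, N5 stuck-at-0}.
Test 2 (P=1, Q=1, R=0): fault-free N1=0, N2=0, N3=0, N4=1, N5=1 → 1; observed 1. Eliminates N3 stuck-at-1, N4 stuck-at-0, N5 stuck-at-0.
Only N2 stuck-at-1 is consistent with every test.

N2 stuck-at-1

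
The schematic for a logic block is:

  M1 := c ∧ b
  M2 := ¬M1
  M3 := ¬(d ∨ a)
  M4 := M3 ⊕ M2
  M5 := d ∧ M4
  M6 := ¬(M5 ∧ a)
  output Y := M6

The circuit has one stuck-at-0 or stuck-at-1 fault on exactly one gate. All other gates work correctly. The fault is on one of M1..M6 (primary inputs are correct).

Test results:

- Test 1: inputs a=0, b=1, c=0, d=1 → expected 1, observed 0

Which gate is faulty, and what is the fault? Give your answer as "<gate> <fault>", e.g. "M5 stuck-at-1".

Fault-free values for test 1 (a=0, b=1, c=0, d=1): M1=0, M2=1, M3=0, M4=1, M5=1, M6=1, giving Y=1. Observed 0.
Test 1: faults giving observed 0 are {M6 stuck-at-0}.
Only M6 stuck-at-0 is consistent with every test.

M6 stuck-at-0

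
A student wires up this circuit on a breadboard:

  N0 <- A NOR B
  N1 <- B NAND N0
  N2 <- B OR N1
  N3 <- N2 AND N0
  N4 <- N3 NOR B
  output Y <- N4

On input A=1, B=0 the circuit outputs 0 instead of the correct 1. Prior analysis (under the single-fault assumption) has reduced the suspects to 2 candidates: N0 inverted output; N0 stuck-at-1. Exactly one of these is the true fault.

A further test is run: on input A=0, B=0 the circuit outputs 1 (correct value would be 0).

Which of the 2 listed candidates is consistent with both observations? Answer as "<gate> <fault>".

Evaluate each candidate on input A=0, B=0:
  N0 inverted output: N0=0 [inverted output], N1=1, N2=1, N3=0, N4=1 → 1 — matches
  N0 stuck-at-1: N0=1 [stuck-at-1], N1=1, N2=1, N3=1, N4=0 → 0 — eliminated
Only N0 inverted output reproduces the observed 1.

N0 inverted output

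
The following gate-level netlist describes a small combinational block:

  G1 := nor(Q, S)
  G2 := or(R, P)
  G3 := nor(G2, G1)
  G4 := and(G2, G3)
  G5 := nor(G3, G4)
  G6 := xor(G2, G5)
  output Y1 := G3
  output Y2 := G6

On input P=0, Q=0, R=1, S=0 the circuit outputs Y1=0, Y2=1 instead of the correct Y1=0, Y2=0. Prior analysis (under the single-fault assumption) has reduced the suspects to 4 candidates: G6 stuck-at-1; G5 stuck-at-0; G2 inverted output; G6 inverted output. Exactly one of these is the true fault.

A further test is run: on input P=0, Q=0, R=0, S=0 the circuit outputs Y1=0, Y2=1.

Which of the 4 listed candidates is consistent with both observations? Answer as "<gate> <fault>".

G6 stuck-at-1

Evaluate each candidate on input P=0, Q=0, R=0, S=0:
  G6 stuck-at-1: G1=1, G2=0, G3=0, G4=0, G5=1, G6=1 [stuck-at-1] → Y1=0, Y2=1 — matches
  G5 stuck-at-0: G1=1, G2=0, G3=0, G4=0, G5=0 [stuck-at-0], G6=0 → Y1=0, Y2=0 — eliminated
  G2 inverted output: G1=1, G2=1 [inverted output], G3=0, G4=0, G5=1, G6=0 → Y1=0, Y2=0 — eliminated
  G6 inverted output: G1=1, G2=0, G3=0, G4=0, G5=1, G6=0 [inverted output] → Y1=0, Y2=0 — eliminated
Only G6 stuck-at-1 reproduces the observed Y1=0, Y2=1.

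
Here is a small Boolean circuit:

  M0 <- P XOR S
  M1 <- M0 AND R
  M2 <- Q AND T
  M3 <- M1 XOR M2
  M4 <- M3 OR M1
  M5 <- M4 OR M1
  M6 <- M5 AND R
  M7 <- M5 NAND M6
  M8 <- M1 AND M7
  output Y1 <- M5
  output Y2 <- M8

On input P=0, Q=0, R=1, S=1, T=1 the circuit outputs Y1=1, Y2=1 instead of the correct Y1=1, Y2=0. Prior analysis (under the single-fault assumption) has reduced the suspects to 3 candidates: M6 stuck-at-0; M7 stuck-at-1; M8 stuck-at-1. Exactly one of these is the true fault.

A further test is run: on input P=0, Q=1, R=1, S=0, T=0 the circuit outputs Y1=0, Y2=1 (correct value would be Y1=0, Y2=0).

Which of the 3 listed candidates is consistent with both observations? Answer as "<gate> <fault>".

M8 stuck-at-1

Evaluate each candidate on input P=0, Q=1, R=1, S=0, T=0:
  M6 stuck-at-0: M0=0, M1=0, M2=0, M3=0, M4=0, M5=0, M6=0 [stuck-at-0], M7=1, M8=0 → Y1=0, Y2=0 — eliminated
  M7 stuck-at-1: M0=0, M1=0, M2=0, M3=0, M4=0, M5=0, M6=0, M7=1 [stuck-at-1], M8=0 → Y1=0, Y2=0 — eliminated
  M8 stuck-at-1: M0=0, M1=0, M2=0, M3=0, M4=0, M5=0, M6=0, M7=1, M8=1 [stuck-at-1] → Y1=0, Y2=1 — matches
Only M8 stuck-at-1 reproduces the observed Y1=0, Y2=1.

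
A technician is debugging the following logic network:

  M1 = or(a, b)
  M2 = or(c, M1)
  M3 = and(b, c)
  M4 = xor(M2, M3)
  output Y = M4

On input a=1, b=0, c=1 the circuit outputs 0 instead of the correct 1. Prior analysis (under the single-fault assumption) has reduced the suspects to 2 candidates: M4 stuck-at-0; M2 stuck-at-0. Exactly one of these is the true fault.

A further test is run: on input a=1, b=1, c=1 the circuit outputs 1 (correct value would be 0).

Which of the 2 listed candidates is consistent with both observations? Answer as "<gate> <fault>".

M2 stuck-at-0

Evaluate each candidate on input a=1, b=1, c=1:
  M4 stuck-at-0: M1=1, M2=1, M3=1, M4=0 [stuck-at-0] → 0 — eliminated
  M2 stuck-at-0: M1=1, M2=0 [stuck-at-0], M3=1, M4=1 → 1 — matches
Only M2 stuck-at-0 reproduces the observed 1.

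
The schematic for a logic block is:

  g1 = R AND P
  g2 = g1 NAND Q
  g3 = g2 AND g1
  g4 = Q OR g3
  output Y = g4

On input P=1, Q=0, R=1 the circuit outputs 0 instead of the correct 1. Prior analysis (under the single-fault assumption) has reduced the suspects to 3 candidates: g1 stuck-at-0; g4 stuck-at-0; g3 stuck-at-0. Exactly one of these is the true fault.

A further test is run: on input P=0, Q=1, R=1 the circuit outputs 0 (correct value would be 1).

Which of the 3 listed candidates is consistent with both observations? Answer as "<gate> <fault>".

g4 stuck-at-0

Evaluate each candidate on input P=0, Q=1, R=1:
  g1 stuck-at-0: g1=0 [stuck-at-0], g2=1, g3=0, g4=1 → 1 — eliminated
  g4 stuck-at-0: g1=0, g2=1, g3=0, g4=0 [stuck-at-0] → 0 — matches
  g3 stuck-at-0: g1=0, g2=1, g3=0 [stuck-at-0], g4=1 → 1 — eliminated
Only g4 stuck-at-0 reproduces the observed 0.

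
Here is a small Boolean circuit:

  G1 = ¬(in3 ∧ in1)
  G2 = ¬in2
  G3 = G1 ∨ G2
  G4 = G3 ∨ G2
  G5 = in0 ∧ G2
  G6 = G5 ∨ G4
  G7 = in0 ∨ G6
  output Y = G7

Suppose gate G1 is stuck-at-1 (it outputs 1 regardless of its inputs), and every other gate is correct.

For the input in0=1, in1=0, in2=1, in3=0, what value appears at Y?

1

Propagate with G1 forced: G1=1 [stuck-at-1], G2=0, G3=1, G4=1, G5=0, G6=1, G7=1.
So Y = 1. (Same as the fault-free value — the fault is masked on this input.)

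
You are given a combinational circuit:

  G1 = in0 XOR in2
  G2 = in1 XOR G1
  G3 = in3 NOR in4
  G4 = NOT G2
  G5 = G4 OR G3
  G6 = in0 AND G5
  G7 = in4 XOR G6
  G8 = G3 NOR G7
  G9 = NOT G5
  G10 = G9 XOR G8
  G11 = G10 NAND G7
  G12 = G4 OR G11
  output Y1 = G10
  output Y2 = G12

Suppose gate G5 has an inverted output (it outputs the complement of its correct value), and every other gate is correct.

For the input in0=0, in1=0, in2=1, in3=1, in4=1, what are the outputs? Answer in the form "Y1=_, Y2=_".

Y1=0, Y2=1

Propagate with G5 forced: G1=1, G2=1, G3=0, G4=0, G5=1 [inverted output], G6=0, G7=1, G8=0, G9=0, G10=0, G11=1, G12=1.
So the outputs are Y1=0, Y2=1. (Without the fault they would be Y1=1, Y2=0.)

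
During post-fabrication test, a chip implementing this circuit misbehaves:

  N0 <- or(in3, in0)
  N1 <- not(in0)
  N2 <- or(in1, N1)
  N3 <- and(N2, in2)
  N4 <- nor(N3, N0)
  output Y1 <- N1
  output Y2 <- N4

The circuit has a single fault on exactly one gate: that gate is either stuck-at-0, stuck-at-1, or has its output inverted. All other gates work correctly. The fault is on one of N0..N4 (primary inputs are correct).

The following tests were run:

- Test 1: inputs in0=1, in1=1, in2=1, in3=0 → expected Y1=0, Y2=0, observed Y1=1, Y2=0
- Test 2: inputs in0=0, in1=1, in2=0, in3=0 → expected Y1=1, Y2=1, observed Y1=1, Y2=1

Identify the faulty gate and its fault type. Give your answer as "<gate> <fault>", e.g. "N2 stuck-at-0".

Fault-free values for test 1 (in0=1, in1=1, in2=1, in3=0): N0=1, N1=0, N2=1, N3=1, N4=0, giving Y1=0, Y2=0. Observed Y1=1, Y2=0.
Test 1: faults giving observed Y1=1, Y2=0 are {N1 stuck-at-1, N1 inverted output}.
Test 2 (in0=0, in1=1, in2=0, in3=0): fault-free N0=0, N1=1, N2=1, N3=0, N4=1 → Y1=1, Y2=1; observed Y1=1, Y2=1. Eliminates N1 inverted output.
Only N1 stuck-at-1 is consistent with every test.

N1 stuck-at-1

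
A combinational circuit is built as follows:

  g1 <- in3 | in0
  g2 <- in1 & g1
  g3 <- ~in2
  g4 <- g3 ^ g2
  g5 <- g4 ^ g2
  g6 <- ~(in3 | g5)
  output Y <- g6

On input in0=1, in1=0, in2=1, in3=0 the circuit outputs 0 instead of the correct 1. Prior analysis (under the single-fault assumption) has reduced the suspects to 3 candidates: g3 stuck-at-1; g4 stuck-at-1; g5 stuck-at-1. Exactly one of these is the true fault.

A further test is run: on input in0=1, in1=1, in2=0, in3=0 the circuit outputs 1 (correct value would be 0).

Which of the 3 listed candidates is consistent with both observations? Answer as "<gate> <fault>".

g4 stuck-at-1

Evaluate each candidate on input in0=1, in1=1, in2=0, in3=0:
  g3 stuck-at-1: g1=1, g2=1, g3=1 [stuck-at-1], g4=0, g5=1, g6=0 → 0 — eliminated
  g4 stuck-at-1: g1=1, g2=1, g3=1, g4=1 [stuck-at-1], g5=0, g6=1 → 1 — matches
  g5 stuck-at-1: g1=1, g2=1, g3=1, g4=0, g5=1 [stuck-at-1], g6=0 → 0 — eliminated
Only g4 stuck-at-1 reproduces the observed 1.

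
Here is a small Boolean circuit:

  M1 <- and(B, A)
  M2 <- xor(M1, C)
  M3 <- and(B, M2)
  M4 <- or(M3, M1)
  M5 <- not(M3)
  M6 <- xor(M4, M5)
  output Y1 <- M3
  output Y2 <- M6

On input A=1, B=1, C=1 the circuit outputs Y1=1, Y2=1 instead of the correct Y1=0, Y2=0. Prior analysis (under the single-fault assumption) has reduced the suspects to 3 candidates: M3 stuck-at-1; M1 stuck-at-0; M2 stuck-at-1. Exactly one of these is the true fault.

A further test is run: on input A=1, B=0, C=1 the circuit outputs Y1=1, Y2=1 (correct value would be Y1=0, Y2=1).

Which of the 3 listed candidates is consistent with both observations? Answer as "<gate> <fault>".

Evaluate each candidate on input A=1, B=0, C=1:
  M3 stuck-at-1: M1=0, M2=1, M3=1 [stuck-at-1], M4=1, M5=0, M6=1 → Y1=1, Y2=1 — matches
  M1 stuck-at-0: M1=0 [stuck-at-0], M2=1, M3=0, M4=0, M5=1, M6=1 → Y1=0, Y2=1 — eliminated
  M2 stuck-at-1: M1=0, M2=1 [stuck-at-1], M3=0, M4=0, M5=1, M6=1 → Y1=0, Y2=1 — eliminated
Only M3 stuck-at-1 reproduces the observed Y1=1, Y2=1.

M3 stuck-at-1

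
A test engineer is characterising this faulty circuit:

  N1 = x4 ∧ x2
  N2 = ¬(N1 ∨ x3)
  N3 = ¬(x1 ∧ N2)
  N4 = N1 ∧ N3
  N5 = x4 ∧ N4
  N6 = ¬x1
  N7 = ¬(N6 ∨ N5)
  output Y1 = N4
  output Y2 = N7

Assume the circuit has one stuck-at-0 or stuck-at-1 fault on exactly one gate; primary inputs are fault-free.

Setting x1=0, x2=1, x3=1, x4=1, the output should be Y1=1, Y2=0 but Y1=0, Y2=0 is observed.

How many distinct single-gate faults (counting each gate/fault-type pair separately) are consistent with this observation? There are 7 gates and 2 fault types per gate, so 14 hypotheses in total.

Fault-free: N1=1, N2=0, N3=1, N4=1, N5=1, N6=1, N7=0 → Y1=1, Y2=0. Observed Y1=0, Y2=0.
  N1 stuck-at-0: output Y1=0, Y2=0 ✓
  N1 stuck-at-1: output Y1=1, Y2=0 ✗
  N2 stuck-at-0: output Y1=1, Y2=0 ✗
  N2 stuck-at-1: output Y1=1, Y2=0 ✗
  N3 stuck-at-0: output Y1=0, Y2=0 ✓
  N3 stuck-at-1: output Y1=1, Y2=0 ✗
  N4 stuck-at-0: output Y1=0, Y2=0 ✓
  N4 stuck-at-1: output Y1=1, Y2=0 ✗
  N5 stuck-at-0: output Y1=1, Y2=0 ✗
  N5 stuck-at-1: output Y1=1, Y2=0 ✗
  N6 stuck-at-0: output Y1=1, Y2=0 ✗
  N6 stuck-at-1: output Y1=1, Y2=0 ✗
  N7 stuck-at-0: output Y1=1, Y2=0 ✗
  N7 stuck-at-1: output Y1=1, Y2=1 ✗
Consistent faults: {N1 stuck-at-0, N3 stuck-at-0, N4 stuck-at-0} — 3 in all.

3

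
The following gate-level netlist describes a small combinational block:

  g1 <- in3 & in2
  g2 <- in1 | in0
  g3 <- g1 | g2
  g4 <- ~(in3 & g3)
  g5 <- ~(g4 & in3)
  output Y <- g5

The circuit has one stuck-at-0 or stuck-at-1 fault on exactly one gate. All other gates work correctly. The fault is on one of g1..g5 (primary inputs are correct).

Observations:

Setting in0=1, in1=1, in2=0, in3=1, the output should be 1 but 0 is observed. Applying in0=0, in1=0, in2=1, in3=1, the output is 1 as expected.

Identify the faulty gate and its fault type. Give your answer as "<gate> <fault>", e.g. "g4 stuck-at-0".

Fault-free values for test 1 (in0=1, in1=1, in2=0, in3=1): g1=0, g2=1, g3=1, g4=0, g5=1, giving Y=1. Observed 0.
Test 1: faults giving observed 0 are {g2 stuck-at-0, g3 stuck-at-0, g4 stuck-at-1, g5 stuck-at-0}.
Test 2 (in0=0, in1=0, in2=1, in3=1): fault-free g1=1, g2=0, g3=1, g4=0, g5=1 → 1; observed 1. Eliminates g3 stuck-at-0, g4 stuck-at-1, g5 stuck-at-0.
Only g2 stuck-at-0 is consistent with every test.

g2 stuck-at-0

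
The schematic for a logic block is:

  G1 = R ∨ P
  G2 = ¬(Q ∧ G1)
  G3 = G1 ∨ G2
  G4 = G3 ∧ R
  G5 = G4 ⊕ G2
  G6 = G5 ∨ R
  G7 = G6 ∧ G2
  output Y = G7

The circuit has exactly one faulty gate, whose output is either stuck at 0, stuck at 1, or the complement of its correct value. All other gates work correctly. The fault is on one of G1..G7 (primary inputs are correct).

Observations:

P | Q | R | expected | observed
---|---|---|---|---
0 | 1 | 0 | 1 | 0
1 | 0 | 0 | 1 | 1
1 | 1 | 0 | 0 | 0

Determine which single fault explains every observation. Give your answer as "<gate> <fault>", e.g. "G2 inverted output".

G1 stuck-at-1

Fault-free values for test 1 (P=0, Q=1, R=0): G1=0, G2=1, G3=1, G4=0, G5=1, G6=1, G7=1, giving Y=1. Observed 0.
Test 1: faults giving observed 0 are {G1 stuck-at-1, G1 inverted output, G2 stuck-at-0, G2 inverted output, G4 stuck-at-1, G4 inverted output, G5 stuck-at-0, G5 inverted output, G6 stuck-at-0, G6 inverted output, G7 stuck-at-0, G7 inverted output}.
Test 2 (P=1, Q=0, R=0): fault-free G1=1, G2=1, G3=1, G4=0, G5=1, G6=1, G7=1 → 1; observed 1. Eliminates G2 stuck-at-0, G2 inverted output, G4 stuck-at-1, G4 inverted output, G5 stuck-at-0, G5 inverted output, G6 stuck-at-0, G6 inverted output, G7 stuck-at-0, G7 inverted output.
Test 3 (P=1, Q=1, R=0): fault-free G1=1, G2=0, G3=1, G4=0, G5=0, G6=0, G7=0 → 0; observed 0. Eliminates G1 inverted output.
Only G1 stuck-at-1 is consistent with every test.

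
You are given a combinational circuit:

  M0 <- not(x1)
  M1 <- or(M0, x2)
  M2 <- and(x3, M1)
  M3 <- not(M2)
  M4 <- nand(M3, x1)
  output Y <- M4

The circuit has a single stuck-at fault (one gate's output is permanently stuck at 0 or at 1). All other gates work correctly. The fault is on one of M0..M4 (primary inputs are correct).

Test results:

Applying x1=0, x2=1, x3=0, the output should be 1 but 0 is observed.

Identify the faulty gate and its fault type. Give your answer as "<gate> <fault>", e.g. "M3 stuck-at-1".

Fault-free values for test 1 (x1=0, x2=1, x3=0): M0=1, M1=1, M2=0, M3=1, M4=1, giving Y=1. Observed 0.
Test 1: faults giving observed 0 are {M4 stuck-at-0}.
Only M4 stuck-at-0 is consistent with every test.

M4 stuck-at-0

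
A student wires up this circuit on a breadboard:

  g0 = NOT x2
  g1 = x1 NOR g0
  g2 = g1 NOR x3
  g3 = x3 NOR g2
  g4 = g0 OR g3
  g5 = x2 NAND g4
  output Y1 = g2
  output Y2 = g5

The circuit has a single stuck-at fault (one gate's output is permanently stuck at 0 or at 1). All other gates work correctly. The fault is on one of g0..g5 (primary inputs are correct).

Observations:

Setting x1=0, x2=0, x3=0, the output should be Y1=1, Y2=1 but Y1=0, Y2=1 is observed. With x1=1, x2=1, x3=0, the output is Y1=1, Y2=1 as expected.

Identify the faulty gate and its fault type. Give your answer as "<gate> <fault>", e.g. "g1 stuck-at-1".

Fault-free values for test 1 (x1=0, x2=0, x3=0): g0=1, g1=0, g2=1, g3=0, g4=1, g5=1, giving Y1=1, Y2=1. Observed Y1=0, Y2=1.
Test 1: faults giving observed Y1=0, Y2=1 are {g0 stuck-at-0, g1 stuck-at-1, g2 stuck-at-0}.
Test 2 (x1=1, x2=1, x3=0): fault-free g0=0, g1=0, g2=1, g3=0, g4=0, g5=1 → Y1=1, Y2=1; observed Y1=1, Y2=1. Eliminates g1 stuck-at-1, g2 stuck-at-0.
Only g0 stuck-at-0 is consistent with every test.

g0 stuck-at-0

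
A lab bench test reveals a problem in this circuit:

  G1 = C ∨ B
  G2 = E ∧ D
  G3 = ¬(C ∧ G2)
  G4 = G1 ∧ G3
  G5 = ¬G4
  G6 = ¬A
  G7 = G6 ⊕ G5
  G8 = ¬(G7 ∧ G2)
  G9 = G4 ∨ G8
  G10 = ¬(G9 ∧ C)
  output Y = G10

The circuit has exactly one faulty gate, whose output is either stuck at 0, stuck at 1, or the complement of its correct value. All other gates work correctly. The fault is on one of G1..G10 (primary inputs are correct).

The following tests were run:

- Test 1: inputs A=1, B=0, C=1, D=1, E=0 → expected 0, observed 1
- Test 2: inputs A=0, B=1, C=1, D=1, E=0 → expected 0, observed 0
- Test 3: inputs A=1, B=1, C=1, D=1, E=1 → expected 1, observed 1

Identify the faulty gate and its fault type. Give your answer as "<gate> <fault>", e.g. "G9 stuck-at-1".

G2 stuck-at-1

Fault-free values for test 1 (A=1, B=0, C=1, D=1, E=0): G1=1, G2=0, G3=1, G4=1, G5=0, G6=0, G7=0, G8=1, G9=1, G10=0, giving Y=0. Observed 1.
Test 1: faults giving observed 1 are {G2 stuck-at-1, G2 inverted output, G9 stuck-at-0, G9 inverted output, G10 stuck-at-1, G10 inverted output}.
Test 2 (A=0, B=1, C=1, D=1, E=0): fault-free G1=1, G2=0, G3=1, G4=1, G5=0, G6=1, G7=1, G8=1, G9=1, G10=0 → 0; observed 0. Eliminates G9 stuck-at-0, G9 inverted output, G10 stuck-at-1, G10 inverted output.
Test 3 (A=1, B=1, C=1, D=1, E=1): fault-free G1=1, G2=1, G3=0, G4=0, G5=1, G6=0, G7=1, G8=0, G9=0, G10=1 → 1; observed 1. Eliminates G2 inverted output.
Only G2 stuck-at-1 is consistent with every test.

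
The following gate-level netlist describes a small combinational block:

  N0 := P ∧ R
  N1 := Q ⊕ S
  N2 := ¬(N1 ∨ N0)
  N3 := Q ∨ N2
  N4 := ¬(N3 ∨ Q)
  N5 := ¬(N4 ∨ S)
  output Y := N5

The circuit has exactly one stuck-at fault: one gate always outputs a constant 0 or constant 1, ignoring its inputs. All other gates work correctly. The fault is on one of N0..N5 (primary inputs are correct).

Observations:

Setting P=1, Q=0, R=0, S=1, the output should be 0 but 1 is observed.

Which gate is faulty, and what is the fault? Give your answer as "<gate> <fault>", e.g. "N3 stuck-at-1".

Fault-free values for test 1 (P=1, Q=0, R=0, S=1): N0=0, N1=1, N2=0, N3=0, N4=1, N5=0, giving Y=0. Observed 1.
Test 1: faults giving observed 1 are {N5 stuck-at-1}.
Only N5 stuck-at-1 is consistent with every test.

N5 stuck-at-1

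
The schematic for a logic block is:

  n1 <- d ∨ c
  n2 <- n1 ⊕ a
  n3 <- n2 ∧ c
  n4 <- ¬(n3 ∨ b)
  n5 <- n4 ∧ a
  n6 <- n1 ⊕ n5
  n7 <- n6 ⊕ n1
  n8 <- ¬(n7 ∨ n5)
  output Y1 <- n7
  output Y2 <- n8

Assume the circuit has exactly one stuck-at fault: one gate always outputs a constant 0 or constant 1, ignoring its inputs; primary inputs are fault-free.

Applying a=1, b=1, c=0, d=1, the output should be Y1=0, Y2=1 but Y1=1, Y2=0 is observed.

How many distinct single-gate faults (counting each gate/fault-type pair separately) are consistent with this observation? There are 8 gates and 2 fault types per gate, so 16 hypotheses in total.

4

Fault-free: n1=1, n2=0, n3=0, n4=0, n5=0, n6=1, n7=0, n8=1 → Y1=0, Y2=1. Observed Y1=1, Y2=0.
  n1: none of the 2 fault types match ✗
  n2: none of the 2 fault types match ✗
  n3: none of the 2 fault types match ✗
  n4: stuck-at-1 ✓; others ✗
  n5: stuck-at-1 ✓; others ✗
  n6: stuck-at-0 ✓; others ✗
  n7: stuck-at-1 ✓; others ✗
  n8: none of the 2 fault types match ✗
Consistent faults: {n4 stuck-at-1, n5 stuck-at-1, n6 stuck-at-0, n7 stuck-at-1} — 4 in all.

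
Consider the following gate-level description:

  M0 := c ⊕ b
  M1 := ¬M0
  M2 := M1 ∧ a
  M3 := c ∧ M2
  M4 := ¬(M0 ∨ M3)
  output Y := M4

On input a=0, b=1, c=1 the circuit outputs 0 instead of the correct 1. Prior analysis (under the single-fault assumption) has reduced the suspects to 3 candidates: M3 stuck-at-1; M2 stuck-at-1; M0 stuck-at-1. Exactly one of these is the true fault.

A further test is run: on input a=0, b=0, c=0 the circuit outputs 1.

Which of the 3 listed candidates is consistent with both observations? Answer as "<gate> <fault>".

M2 stuck-at-1

Evaluate each candidate on input a=0, b=0, c=0:
  M3 stuck-at-1: M0=0, M1=1, M2=0, M3=1 [stuck-at-1], M4=0 → 0 — eliminated
  M2 stuck-at-1: M0=0, M1=1, M2=1 [stuck-at-1], M3=0, M4=1 → 1 — matches
  M0 stuck-at-1: M0=1 [stuck-at-1], M1=0, M2=0, M3=0, M4=0 → 0 — eliminated
Only M2 stuck-at-1 reproduces the observed 1.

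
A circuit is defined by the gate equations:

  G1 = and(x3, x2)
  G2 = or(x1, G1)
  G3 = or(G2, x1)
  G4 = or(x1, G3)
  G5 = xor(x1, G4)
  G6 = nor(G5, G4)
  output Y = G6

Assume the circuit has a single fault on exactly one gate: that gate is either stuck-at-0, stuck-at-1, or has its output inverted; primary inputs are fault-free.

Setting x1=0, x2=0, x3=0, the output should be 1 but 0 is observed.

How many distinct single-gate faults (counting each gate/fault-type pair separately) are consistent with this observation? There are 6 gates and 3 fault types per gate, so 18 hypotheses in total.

Fault-free: G1=0, G2=0, G3=0, G4=0, G5=0, G6=1 → 1. Observed 0.
  G1: stuck-at-1, inverted output ✓; others ✗
  G2: stuck-at-1, inverted output ✓; others ✗
  G3: stuck-at-1, inverted output ✓; others ✗
  G4: stuck-at-1, inverted output ✓; others ✗
  G5: stuck-at-1, inverted output ✓; others ✗
  G6: stuck-at-0, inverted output ✓; others ✗
Consistent faults: {G1 stuck-at-1, G1 inverted output, G2 stuck-at-1, G2 inverted output, G3 stuck-at-1, G3 inverted output, G4 stuck-at-1, G4 inverted output, G5 stuck-at-1, G5 inverted output, G6 stuck-at-0, G6 inverted output} — 12 in all.

12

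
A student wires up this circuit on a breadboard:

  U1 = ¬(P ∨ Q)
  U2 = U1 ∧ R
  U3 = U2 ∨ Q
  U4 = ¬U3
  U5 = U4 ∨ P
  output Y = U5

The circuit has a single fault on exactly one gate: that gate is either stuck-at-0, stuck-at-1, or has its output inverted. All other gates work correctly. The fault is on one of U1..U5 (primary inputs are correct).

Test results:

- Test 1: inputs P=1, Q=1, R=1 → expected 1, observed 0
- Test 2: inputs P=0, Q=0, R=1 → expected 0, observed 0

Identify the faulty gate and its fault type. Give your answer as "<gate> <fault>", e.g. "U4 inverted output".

Fault-free values for test 1 (P=1, Q=1, R=1): U1=0, U2=0, U3=1, U4=0, U5=1, giving Y=1. Observed 0.
Test 1: faults giving observed 0 are {U5 stuck-at-0, U5 inverted output}.
Test 2 (P=0, Q=0, R=1): fault-free U1=1, U2=1, U3=1, U4=0, U5=0 → 0; observed 0. Eliminates U5 inverted output.
Only U5 stuck-at-0 is consistent with every test.

U5 stuck-at-0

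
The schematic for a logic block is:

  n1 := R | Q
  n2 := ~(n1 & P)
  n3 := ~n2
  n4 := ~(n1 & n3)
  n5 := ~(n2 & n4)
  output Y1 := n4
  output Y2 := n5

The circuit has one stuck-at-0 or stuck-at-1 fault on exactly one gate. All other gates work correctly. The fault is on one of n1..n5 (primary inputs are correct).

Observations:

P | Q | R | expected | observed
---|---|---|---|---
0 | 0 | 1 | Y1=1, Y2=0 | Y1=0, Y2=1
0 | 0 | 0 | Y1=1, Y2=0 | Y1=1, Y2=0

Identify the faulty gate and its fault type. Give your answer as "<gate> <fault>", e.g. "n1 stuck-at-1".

Fault-free values for test 1 (P=0, Q=0, R=1): n1=1, n2=1, n3=0, n4=1, n5=0, giving Y1=1, Y2=0. Observed Y1=0, Y2=1.
Test 1: faults giving observed Y1=0, Y2=1 are {n2 stuck-at-0, n3 stuck-at-1, n4 stuck-at-0}.
Test 2 (P=0, Q=0, R=0): fault-free n1=0, n2=1, n3=0, n4=1, n5=0 → Y1=1, Y2=0; observed Y1=1, Y2=0. Eliminates n2 stuck-at-0, n4 stuck-at-0.
Only n3 stuck-at-1 is consistent with every test.

n3 stuck-at-1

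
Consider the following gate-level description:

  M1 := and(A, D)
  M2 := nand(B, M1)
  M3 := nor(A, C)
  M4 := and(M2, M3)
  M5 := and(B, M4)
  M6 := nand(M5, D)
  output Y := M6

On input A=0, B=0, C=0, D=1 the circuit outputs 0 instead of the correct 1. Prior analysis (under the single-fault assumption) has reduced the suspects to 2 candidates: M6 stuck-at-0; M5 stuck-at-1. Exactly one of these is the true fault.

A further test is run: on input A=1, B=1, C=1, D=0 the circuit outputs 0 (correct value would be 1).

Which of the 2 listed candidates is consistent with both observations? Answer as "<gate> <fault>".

Evaluate each candidate on input A=1, B=1, C=1, D=0:
  M6 stuck-at-0: M1=0, M2=1, M3=0, M4=0, M5=0, M6=0 [stuck-at-0] → 0 — matches
  M5 stuck-at-1: M1=0, M2=1, M3=0, M4=0, M5=1 [stuck-at-1], M6=1 → 1 — eliminated
Only M6 stuck-at-0 reproduces the observed 0.

M6 stuck-at-0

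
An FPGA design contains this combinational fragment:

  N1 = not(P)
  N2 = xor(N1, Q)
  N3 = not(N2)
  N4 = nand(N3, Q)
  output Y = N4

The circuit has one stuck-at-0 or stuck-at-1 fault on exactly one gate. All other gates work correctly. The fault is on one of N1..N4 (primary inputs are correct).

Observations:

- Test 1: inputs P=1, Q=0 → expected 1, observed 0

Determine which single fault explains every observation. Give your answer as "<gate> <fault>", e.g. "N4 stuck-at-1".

N4 stuck-at-0

Fault-free values for test 1 (P=1, Q=0): N1=0, N2=0, N3=1, N4=1, giving Y=1. Observed 0.
Test 1: faults giving observed 0 are {N4 stuck-at-0}.
Only N4 stuck-at-0 is consistent with every test.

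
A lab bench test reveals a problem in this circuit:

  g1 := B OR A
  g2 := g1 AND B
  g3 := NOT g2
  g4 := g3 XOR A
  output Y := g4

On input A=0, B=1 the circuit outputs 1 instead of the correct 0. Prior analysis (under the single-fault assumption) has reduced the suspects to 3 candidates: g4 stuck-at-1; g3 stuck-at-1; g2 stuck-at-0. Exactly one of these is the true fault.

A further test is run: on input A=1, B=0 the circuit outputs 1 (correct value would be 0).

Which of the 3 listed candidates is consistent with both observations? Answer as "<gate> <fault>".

Evaluate each candidate on input A=1, B=0:
  g4 stuck-at-1: g1=1, g2=0, g3=1, g4=1 [stuck-at-1] → 1 — matches
  g3 stuck-at-1: g1=1, g2=0, g3=1 [stuck-at-1], g4=0 → 0 — eliminated
  g2 stuck-at-0: g1=1, g2=0 [stuck-at-0], g3=1, g4=0 → 0 — eliminated
Only g4 stuck-at-1 reproduces the observed 1.

g4 stuck-at-1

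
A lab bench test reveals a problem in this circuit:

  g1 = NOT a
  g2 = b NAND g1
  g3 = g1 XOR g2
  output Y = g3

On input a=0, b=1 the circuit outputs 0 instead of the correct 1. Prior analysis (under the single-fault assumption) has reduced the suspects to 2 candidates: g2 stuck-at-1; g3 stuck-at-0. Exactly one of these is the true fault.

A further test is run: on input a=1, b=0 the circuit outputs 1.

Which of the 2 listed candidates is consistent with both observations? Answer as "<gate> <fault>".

g2 stuck-at-1

Evaluate each candidate on input a=1, b=0:
  g2 stuck-at-1: g1=0, g2=1 [stuck-at-1], g3=1 → 1 — matches
  g3 stuck-at-0: g1=0, g2=1, g3=0 [stuck-at-0] → 0 — eliminated
Only g2 stuck-at-1 reproduces the observed 1.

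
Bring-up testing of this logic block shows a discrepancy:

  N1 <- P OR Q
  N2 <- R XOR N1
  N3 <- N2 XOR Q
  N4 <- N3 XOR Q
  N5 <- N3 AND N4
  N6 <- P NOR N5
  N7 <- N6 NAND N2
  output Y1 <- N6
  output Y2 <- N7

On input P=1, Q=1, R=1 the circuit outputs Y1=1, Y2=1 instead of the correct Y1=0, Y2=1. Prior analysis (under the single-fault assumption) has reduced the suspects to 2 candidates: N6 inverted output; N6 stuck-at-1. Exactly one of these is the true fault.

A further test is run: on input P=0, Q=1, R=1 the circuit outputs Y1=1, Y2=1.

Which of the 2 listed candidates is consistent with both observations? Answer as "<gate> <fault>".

Evaluate each candidate on input P=0, Q=1, R=1:
  N6 inverted output: N1=1, N2=0, N3=1, N4=0, N5=0, N6=0 [inverted output], N7=1 → Y1=0, Y2=1 — eliminated
  N6 stuck-at-1: N1=1, N2=0, N3=1, N4=0, N5=0, N6=1 [stuck-at-1], N7=1 → Y1=1, Y2=1 — matches
Only N6 stuck-at-1 reproduces the observed Y1=1, Y2=1.

N6 stuck-at-1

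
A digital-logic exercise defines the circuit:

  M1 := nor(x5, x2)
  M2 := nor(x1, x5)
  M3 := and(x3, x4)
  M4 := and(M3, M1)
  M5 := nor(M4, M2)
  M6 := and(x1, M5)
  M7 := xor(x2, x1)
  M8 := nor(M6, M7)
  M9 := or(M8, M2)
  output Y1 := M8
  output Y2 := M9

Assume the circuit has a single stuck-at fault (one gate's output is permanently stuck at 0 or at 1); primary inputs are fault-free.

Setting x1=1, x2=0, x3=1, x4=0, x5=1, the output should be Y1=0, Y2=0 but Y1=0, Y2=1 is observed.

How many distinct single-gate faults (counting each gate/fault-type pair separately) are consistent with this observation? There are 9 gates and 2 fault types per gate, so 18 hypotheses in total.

2

Fault-free: M1=0, M2=0, M3=0, M4=0, M5=1, M6=1, M7=1, M8=0, M9=0 → Y1=0, Y2=0. Observed Y1=0, Y2=1.
  M1: none of the 2 fault types match ✗
  M2: stuck-at-1 ✓; others ✗
  M3: none of the 2 fault types match ✗
  M4: none of the 2 fault types match ✗
  M5: none of the 2 fault types match ✗
  M6: none of the 2 fault types match ✗
  M7: none of the 2 fault types match ✗
  M8: none of the 2 fault types match ✗
  M9: stuck-at-1 ✓; others ✗
Consistent faults: {M2 stuck-at-1, M9 stuck-at-1} — 2 in all.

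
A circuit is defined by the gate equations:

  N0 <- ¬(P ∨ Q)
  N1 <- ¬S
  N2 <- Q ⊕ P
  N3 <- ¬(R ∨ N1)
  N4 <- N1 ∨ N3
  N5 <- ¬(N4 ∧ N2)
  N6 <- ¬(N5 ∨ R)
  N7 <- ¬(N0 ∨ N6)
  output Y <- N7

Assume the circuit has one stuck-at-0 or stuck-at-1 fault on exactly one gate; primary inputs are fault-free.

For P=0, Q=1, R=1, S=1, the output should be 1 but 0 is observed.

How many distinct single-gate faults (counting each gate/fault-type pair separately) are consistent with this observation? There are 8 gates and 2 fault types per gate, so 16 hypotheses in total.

Fault-free: N0=0, N1=0, N2=1, N3=0, N4=0, N5=1, N6=0, N7=1 → 1. Observed 0.
  N0: stuck-at-1 ✓; others ✗
  N1: none of the 2 fault types match ✗
  N2: none of the 2 fault types match ✗
  N3: none of the 2 fault types match ✗
  N4: none of the 2 fault types match ✗
  N5: none of the 2 fault types match ✗
  N6: stuck-at-1 ✓; others ✗
  N7: stuck-at-0 ✓; others ✗
Consistent faults: {N0 stuck-at-1, N6 stuck-at-1, N7 stuck-at-0} — 3 in all.

3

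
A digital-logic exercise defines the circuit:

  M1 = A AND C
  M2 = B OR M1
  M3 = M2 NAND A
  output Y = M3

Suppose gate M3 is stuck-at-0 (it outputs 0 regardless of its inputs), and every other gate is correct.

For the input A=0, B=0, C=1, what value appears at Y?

0

Propagate with M3 forced: M1=0, M2=0, M3=0 [stuck-at-0].
So Y = 0. (Without the fault it would be 1.)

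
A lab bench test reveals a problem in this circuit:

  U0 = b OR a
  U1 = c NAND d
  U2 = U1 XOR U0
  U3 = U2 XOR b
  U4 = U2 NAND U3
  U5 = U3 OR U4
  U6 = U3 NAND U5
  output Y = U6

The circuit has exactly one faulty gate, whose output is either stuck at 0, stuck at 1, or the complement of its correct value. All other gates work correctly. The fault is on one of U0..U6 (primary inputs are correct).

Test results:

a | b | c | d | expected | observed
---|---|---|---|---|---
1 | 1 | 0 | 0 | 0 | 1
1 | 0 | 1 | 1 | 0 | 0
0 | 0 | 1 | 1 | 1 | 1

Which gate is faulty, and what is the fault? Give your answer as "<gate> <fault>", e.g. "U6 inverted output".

Fault-free values for test 1 (a=1, b=1, c=0, d=0): U0=1, U1=1, U2=0, U3=1, U4=1, U5=1, U6=0, giving Y=0. Observed 1.
Test 1: faults giving observed 1 are {U0 stuck-at-0, U0 inverted output, U1 stuck-at-0, U1 inverted output, U2 stuck-at-1, U2 inverted output, U3 stuck-at-0, U3 inverted output, U5 stuck-at-0, U5 inverted output, U6 stuck-at-1, U6 inverted output}.
Test 2 (a=1, b=0, c=1, d=1): fault-free U0=1, U1=0, U2=1, U3=1, U4=0, U5=1, U6=0 → 0; observed 0. Eliminates U0 stuck-at-0, U0 inverted output, U1 inverted output, U2 inverted output, U3 stuck-at-0, U3 inverted output, U5 stuck-at-0, U5 inverted output, U6 stuck-at-1, U6 inverted output.
Test 3 (a=0, b=0, c=1, d=1): fault-free U0=0, U1=0, U2=0, U3=0, U4=1, U5=1, U6=1 → 1; observed 1. Eliminates U2 stuck-at-1.
Only U1 stuck-at-0 is consistent with every test.

U1 stuck-at-0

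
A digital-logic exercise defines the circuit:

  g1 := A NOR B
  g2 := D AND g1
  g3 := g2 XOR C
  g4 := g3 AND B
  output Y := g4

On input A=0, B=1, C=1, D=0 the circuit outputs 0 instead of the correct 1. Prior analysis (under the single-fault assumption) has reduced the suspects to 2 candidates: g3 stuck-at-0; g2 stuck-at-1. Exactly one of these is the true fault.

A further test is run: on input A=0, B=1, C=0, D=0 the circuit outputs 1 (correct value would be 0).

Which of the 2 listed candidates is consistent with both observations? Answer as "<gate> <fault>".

Evaluate each candidate on input A=0, B=1, C=0, D=0:
  g3 stuck-at-0: g1=0, g2=0, g3=0 [stuck-at-0], g4=0 → 0 — eliminated
  g2 stuck-at-1: g1=0, g2=1 [stuck-at-1], g3=1, g4=1 → 1 — matches
Only g2 stuck-at-1 reproduces the observed 1.

g2 stuck-at-1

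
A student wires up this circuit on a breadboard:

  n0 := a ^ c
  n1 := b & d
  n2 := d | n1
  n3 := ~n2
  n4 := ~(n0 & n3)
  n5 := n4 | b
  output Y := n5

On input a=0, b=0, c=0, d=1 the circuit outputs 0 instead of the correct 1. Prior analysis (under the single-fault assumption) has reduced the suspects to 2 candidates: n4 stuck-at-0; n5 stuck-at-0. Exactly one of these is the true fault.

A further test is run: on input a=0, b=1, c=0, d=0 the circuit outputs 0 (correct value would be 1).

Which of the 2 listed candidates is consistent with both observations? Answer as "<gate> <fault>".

n5 stuck-at-0

Evaluate each candidate on input a=0, b=1, c=0, d=0:
  n4 stuck-at-0: n0=0, n1=0, n2=0, n3=1, n4=0 [stuck-at-0], n5=1 → 1 — eliminated
  n5 stuck-at-0: n0=0, n1=0, n2=0, n3=1, n4=1, n5=0 [stuck-at-0] → 0 — matches
Only n5 stuck-at-0 reproduces the observed 0.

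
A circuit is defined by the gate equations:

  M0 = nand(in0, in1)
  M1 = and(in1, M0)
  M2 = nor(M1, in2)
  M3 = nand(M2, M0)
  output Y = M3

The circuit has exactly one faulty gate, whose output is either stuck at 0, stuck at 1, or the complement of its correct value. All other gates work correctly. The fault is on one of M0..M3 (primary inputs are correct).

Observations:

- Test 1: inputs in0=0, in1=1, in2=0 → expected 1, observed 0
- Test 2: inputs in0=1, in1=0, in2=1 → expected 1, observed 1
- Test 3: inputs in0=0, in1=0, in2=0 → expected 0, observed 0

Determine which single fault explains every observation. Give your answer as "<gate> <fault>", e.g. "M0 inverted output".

M1 stuck-at-0

Fault-free values for test 1 (in0=0, in1=1, in2=0): M0=1, M1=1, M2=0, M3=1, giving Y=1. Observed 0.
Test 1: faults giving observed 0 are {M1 stuck-at-0, M1 inverted output, M2 stuck-at-1, M2 inverted output, M3 stuck-at-0, M3 inverted output}.
Test 2 (in0=1, in1=0, in2=1): fault-free M0=1, M1=0, M2=0, M3=1 → 1; observed 1. Eliminates M2 stuck-at-1, M2 inverted output, M3 stuck-at-0, M3 inverted output.
Test 3 (in0=0, in1=0, in2=0): fault-free M0=1, M1=0, M2=1, M3=0 → 0; observed 0. Eliminates M1 inverted output.
Only M1 stuck-at-0 is consistent with every test.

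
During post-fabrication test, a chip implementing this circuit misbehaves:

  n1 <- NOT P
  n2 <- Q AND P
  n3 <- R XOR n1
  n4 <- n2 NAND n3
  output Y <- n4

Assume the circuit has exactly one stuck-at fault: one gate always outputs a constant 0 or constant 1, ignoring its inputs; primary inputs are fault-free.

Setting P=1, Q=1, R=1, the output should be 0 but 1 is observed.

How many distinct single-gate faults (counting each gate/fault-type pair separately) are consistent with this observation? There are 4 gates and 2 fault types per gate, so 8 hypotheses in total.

4

Fault-free: n1=0, n2=1, n3=1, n4=0 → 0. Observed 1.
  n1 stuck-at-0: output 0 ✗
  n1 stuck-at-1: output 1 ✓
  n2 stuck-at-0: output 1 ✓
  n2 stuck-at-1: output 0 ✗
  n3 stuck-at-0: output 1 ✓
  n3 stuck-at-1: output 0 ✗
  n4 stuck-at-0: output 0 ✗
  n4 stuck-at-1: output 1 ✓
Consistent faults: {n1 stuck-at-1, n2 stuck-at-0, n3 stuck-at-0, n4 stuck-at-1} — 4 in all.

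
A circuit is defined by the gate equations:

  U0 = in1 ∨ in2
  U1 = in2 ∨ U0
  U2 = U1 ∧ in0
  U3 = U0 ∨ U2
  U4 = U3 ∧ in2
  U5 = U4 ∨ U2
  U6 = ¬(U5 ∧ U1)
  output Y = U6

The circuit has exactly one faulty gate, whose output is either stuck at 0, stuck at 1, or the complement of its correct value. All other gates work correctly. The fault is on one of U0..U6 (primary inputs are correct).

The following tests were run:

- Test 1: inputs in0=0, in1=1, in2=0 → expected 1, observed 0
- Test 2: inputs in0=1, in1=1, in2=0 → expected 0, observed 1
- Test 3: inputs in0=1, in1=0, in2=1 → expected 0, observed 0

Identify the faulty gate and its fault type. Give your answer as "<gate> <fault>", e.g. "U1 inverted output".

U2 inverted output

Fault-free values for test 1 (in0=0, in1=1, in2=0): U0=1, U1=1, U2=0, U3=1, U4=0, U5=0, U6=1, giving Y=1. Observed 0.
Test 1: faults giving observed 0 are {U2 stuck-at-1, U2 inverted output, U4 stuck-at-1, U4 inverted output, U5 stuck-at-1, U5 inverted output, U6 stuck-at-0, U6 inverted output}.
Test 2 (in0=1, in1=1, in2=0): fault-free U0=1, U1=1, U2=1, U3=1, U4=0, U5=1, U6=0 → 0; observed 1. Eliminates U2 stuck-at-1, U4 stuck-at-1, U4 inverted output, U5 stuck-at-1, U6 stuck-at-0.
Test 3 (in0=1, in1=0, in2=1): fault-free U0=1, U1=1, U2=1, U3=1, U4=1, U5=1, U6=0 → 0; observed 0. Eliminates U5 inverted output, U6 inverted output.
Only U2 inverted output is consistent with every test.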